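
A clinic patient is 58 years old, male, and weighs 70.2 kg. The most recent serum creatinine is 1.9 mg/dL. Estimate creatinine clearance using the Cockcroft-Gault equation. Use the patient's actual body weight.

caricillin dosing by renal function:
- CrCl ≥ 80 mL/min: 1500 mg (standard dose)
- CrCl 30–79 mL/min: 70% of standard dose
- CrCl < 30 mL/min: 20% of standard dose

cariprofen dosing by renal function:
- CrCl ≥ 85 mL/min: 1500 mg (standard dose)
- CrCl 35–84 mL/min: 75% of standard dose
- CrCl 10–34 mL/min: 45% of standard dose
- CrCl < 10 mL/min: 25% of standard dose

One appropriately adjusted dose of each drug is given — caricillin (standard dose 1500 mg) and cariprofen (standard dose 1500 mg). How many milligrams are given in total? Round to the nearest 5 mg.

2175 mg

CrCl = (140 − 58) × 70.2 / (72 × 1.9) = 5756.4 / 136.80 ≈ 42.1 mL/min
CrCl ≈ 42 mL/min.
caricillin: 30–79 mL/min → 70% of 1500 mg = 1050 mg.
cariprofen: 35–84 mL/min → 75% of 1500 mg = 1125 mg.
Total = 1050 + 1125 = 2175 mg.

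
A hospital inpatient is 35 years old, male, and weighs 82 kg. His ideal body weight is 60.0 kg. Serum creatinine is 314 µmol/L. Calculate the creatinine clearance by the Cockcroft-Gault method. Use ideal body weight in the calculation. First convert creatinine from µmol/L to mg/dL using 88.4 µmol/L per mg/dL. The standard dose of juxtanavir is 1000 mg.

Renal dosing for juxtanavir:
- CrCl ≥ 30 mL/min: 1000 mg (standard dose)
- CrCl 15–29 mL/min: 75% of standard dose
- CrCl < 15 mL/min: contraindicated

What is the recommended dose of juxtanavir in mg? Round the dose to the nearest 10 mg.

750 mg

SCr = 314 / 88.4 = 3.552 mg/dL
CrCl = (140 − 35) × 60 / (72 × 3.552) = 6300.0 / 255.74 ≈ 24.6 mL/min
CrCl ≈ 25 mL/min → bracket 15–29 mL/min.
75% of 1000 mg = 750 mg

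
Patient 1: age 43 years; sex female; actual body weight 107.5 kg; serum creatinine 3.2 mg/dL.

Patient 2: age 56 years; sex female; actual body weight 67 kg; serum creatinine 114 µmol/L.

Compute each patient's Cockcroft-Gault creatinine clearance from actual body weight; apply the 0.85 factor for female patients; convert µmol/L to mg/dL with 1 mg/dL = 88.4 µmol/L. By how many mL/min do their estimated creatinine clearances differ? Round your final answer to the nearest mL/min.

Patient 1: CrCl = (140 − 43) × 107.5 / (72 × 3.2) × 0.85 = 10427.5 / 230.40 × 0.85 ≈ 38.5 mL/min
Patient 2: SCr = 114 / 88.4 = 1.29 mg/dL
Patient 2: CrCl = (140 − 56) × 67 / (72 × 1.29) × 0.85 = 5628.0 / 92.88 × 0.85 ≈ 51.5 mL/min
|38.5 − 51.5| = 13.0 mL/min

13 mL/min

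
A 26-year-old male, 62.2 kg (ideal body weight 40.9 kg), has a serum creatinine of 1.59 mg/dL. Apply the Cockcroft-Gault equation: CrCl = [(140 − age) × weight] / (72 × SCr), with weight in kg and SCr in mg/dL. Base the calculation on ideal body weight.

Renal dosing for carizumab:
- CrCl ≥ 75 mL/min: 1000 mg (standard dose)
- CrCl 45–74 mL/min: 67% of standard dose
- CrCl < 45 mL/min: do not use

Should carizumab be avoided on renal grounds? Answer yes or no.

CrCl = (140 − 26) × 40.9 / (72 × 1.59) = 4662.6 / 114.48 ≈ 40.7 mL/min
CrCl ≈ 41 mL/min, which is < 45 mL/min.

yes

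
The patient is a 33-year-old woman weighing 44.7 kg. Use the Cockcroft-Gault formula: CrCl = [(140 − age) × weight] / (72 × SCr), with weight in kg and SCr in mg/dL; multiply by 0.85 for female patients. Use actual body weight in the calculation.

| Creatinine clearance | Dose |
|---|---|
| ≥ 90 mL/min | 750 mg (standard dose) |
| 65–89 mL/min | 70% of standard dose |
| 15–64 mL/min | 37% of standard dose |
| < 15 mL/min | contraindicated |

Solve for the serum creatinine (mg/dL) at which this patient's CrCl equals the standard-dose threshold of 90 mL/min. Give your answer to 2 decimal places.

Standard dose requires CrCl ≥ 90 mL/min.
Set (140 − 33) × 44.7 × 0.85 / (72 × SCr) = 90
SCr = (140 − 33) × 44.7 × 0.85 / (72 × 90) = 0.627 mg/dL

0.63 mg/dL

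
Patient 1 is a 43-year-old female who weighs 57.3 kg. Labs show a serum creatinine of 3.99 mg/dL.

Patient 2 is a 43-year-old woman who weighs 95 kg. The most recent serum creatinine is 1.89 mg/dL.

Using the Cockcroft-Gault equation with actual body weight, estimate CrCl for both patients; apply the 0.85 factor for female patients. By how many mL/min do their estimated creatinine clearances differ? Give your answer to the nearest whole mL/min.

41 mL/min

Patient 1: CrCl = (140 − 43) × 57.3 / (72 × 3.99) × 0.85 = 5558.1 / 287.28 × 0.85 ≈ 16.4 mL/min
Patient 2: CrCl = (140 − 43) × 95 / (72 × 1.89) × 0.85 = 9215.0 / 136.08 × 0.85 ≈ 57.6 mL/min
|16.4 − 57.6| = 41.2 mL/min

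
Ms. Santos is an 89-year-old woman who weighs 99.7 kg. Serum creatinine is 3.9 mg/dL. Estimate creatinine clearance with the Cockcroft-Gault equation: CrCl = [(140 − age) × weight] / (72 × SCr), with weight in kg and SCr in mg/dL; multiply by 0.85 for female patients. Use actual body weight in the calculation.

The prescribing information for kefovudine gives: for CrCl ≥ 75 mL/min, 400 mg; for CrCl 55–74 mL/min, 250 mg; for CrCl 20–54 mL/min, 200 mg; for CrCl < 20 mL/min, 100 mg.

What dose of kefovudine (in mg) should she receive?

CrCl = (140 − 89) × 99.7 / (72 × 3.9) × 0.85 = 5084.7 / 280.80 × 0.85 ≈ 15.4 mL/min
CrCl ≈ 15 mL/min → bracket < 20 mL/min.
Dose for this bracket: 100 mg.

100 mg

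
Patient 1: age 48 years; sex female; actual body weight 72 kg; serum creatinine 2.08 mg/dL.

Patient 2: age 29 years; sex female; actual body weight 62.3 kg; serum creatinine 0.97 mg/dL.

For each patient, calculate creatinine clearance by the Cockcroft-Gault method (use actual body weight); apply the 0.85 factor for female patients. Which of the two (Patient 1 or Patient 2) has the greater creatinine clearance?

Patient 1: CrCl = (140 − 48) × 72 / (72 × 2.08) × 0.85 = 6624.0 / 149.76 × 0.85 ≈ 37.6 mL/min
Patient 2: CrCl = (140 − 29) × 62.3 / (72 × 0.97) × 0.85 = 6915.3 / 69.84 × 0.85 ≈ 84.2 mL/min
37.6 vs 84.2 mL/min → Patient 2 is higher.

Patient 2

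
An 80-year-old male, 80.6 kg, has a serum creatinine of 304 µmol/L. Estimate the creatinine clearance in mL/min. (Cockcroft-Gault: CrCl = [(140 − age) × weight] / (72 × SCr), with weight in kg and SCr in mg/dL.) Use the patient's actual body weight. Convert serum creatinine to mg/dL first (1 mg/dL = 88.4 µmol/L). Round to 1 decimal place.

SCr = 304 / 88.4 = 3.439 mg/dL
CrCl = (140 − 80) × 80.6 / (72 × 3.439) = 4836.0 / 247.61 ≈ 19.5 mL/min

19.5 mL/min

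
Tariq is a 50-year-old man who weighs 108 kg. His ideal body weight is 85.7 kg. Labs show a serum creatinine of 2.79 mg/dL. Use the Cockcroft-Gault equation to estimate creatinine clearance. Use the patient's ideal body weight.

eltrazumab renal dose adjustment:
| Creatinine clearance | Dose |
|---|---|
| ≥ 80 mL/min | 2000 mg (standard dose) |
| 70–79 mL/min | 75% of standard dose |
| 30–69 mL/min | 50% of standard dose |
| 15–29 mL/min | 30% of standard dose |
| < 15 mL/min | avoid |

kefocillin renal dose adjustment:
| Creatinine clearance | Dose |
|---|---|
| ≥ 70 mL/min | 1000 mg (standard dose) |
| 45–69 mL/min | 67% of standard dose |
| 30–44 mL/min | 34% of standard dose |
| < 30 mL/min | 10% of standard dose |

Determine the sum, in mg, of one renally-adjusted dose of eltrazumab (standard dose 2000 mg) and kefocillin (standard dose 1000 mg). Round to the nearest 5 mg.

CrCl = (140 − 50) × 85.7 / (72 × 2.79) = 7713.0 / 200.88 ≈ 38.4 mL/min
CrCl ≈ 38 mL/min.
eltrazumab: 30–69 mL/min → 50% of 2000 mg = 1000 mg.
kefocillin: 30–44 mL/min → 34% of 1000 mg = 340 mg.
Total = 1000 + 340 = 1340 mg.

1340 mg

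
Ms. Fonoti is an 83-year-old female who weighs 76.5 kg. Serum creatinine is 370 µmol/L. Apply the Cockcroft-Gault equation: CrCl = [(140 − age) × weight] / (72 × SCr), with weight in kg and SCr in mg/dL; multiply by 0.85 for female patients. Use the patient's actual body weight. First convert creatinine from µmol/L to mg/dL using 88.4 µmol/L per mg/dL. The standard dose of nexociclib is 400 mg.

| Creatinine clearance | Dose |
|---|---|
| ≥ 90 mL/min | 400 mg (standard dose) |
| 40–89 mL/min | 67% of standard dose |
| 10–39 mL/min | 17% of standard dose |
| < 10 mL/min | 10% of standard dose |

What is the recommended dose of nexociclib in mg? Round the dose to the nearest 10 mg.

70 mg

SCr = 370 / 88.4 = 4.186 mg/dL
CrCl = (140 − 83) × 76.5 / (72 × 4.186) × 0.85 = 4360.5 / 301.39 × 0.85 ≈ 12.3 mL/min
CrCl ≈ 12 mL/min → bracket 10–39 mL/min.
17% of 400 mg = 68 mg → 70 mg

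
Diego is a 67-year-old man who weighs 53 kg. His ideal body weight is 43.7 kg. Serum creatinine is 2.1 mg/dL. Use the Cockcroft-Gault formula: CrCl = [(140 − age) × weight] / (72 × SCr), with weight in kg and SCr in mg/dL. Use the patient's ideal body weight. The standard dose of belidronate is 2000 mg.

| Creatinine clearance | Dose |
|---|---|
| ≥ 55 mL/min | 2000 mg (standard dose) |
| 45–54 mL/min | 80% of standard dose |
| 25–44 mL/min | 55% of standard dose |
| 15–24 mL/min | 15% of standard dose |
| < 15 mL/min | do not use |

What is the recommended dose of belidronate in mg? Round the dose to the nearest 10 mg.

CrCl = (140 − 67) × 43.7 / (72 × 2.1) = 3190.1 / 151.20 ≈ 21.1 mL/min
CrCl ≈ 21 mL/min → bracket 15–24 mL/min.
15% of 2000 mg = 300 mg

300 mg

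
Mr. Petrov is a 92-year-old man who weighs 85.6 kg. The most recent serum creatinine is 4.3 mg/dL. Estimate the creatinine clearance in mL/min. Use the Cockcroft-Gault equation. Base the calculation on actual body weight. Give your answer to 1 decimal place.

13.3 mL/min

CrCl = (140 − 92) × 85.6 / (72 × 4.3) = 4108.8 / 309.60 ≈ 13.3 mL/min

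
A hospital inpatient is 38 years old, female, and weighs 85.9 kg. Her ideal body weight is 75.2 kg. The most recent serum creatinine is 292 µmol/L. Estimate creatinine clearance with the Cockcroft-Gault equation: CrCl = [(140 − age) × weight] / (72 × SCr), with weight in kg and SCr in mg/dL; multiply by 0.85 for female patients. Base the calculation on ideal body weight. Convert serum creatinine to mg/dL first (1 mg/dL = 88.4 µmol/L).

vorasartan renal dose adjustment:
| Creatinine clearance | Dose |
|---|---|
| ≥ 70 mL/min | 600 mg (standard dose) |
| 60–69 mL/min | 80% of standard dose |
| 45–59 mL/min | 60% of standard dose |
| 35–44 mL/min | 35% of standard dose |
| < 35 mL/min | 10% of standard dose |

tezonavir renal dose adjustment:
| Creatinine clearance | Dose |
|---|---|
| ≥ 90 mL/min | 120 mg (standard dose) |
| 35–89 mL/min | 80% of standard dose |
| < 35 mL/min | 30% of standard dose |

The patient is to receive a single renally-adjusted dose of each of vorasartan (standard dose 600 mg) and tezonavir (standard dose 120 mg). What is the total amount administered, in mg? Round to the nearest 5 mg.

SCr = 292 / 88.4 = 3.303 mg/dL
CrCl = (140 − 38) × 75.2 / (72 × 3.303) × 0.85 = 7670.4 / 237.82 × 0.85 ≈ 27.4 mL/min
CrCl ≈ 27 mL/min.
vorasartan: < 35 mL/min → 10% of 600 mg = 60 mg.
tezonavir: < 35 mL/min → 30% of 120 mg = 36 mg.
Total = 60 + 36 = 96 mg.

95 mg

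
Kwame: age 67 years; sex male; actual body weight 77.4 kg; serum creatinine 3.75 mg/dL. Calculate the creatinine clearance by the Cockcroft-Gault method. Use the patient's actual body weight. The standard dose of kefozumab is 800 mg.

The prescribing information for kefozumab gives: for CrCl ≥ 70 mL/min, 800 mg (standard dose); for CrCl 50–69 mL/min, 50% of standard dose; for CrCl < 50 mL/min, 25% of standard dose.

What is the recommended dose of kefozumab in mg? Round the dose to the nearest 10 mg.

CrCl = (140 − 67) × 77.4 / (72 × 3.75) = 5650.2 / 270.00 ≈ 20.9 mL/min
CrCl ≈ 21 mL/min → bracket < 50 mL/min.
25% of 800 mg = 200 mg

200 mg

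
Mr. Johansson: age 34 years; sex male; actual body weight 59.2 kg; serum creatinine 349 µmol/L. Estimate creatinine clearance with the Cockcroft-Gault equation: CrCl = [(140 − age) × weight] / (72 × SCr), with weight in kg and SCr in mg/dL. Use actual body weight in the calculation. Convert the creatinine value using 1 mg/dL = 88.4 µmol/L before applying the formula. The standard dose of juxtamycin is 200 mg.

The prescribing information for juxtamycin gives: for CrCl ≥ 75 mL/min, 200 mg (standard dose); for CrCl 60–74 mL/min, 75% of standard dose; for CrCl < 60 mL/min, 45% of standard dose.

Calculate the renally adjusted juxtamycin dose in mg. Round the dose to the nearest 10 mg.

SCr = 349 / 88.4 = 3.948 mg/dL
CrCl = (140 − 34) × 59.2 / (72 × 3.948) = 6275.2 / 284.26 ≈ 22.1 mL/min
CrCl ≈ 22 mL/min → bracket < 60 mL/min.
45% of 200 mg = 90 mg

90 mg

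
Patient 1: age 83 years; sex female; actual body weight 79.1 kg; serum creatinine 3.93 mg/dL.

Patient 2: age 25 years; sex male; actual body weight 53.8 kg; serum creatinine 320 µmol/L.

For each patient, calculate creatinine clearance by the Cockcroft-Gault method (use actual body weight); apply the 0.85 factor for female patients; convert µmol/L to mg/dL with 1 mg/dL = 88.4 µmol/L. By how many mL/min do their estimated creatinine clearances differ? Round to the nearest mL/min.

10 mL/min

Patient 1: CrCl = (140 − 83) × 79.1 / (72 × 3.93) × 0.85 = 4508.7 / 282.96 × 0.85 ≈ 13.5 mL/min
Patient 2: SCr = 320 / 88.4 = 3.62 mg/dL
Patient 2: CrCl = (140 − 25) × 53.8 / (72 × 3.62) = 6187.0 / 260.64 ≈ 23.7 mL/min
|13.5 − 23.7| = 10.2 mL/min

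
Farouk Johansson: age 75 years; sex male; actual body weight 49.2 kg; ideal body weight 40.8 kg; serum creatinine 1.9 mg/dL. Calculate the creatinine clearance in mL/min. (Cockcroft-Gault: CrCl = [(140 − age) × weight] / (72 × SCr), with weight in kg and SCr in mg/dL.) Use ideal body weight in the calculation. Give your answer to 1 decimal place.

19.4 mL/min

CrCl = (140 − 75) × 40.8 / (72 × 1.9) = 2652.0 / 136.80 ≈ 19.4 mL/min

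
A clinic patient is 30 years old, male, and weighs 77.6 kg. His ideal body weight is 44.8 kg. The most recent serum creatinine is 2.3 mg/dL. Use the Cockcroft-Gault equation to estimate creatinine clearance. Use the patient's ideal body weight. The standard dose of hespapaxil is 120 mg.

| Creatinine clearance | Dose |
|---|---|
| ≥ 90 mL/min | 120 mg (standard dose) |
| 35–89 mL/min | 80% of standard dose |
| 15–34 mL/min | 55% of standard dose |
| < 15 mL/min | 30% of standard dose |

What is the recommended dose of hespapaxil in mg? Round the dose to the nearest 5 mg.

65 mg

CrCl = (140 − 30) × 44.8 / (72 × 2.3) = 4928.0 / 165.60 ≈ 29.8 mL/min
CrCl ≈ 30 mL/min → bracket 15–34 mL/min.
55% of 120 mg = 66 mg → 65 mg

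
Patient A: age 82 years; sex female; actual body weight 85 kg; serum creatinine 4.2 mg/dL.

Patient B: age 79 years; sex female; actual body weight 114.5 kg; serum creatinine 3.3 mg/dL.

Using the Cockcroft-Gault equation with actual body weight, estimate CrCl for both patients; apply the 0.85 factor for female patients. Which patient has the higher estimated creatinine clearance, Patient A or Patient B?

Patient A: CrCl = (140 − 82) × 85 / (72 × 4.2) × 0.85 = 4930.0 / 302.40 × 0.85 ≈ 13.9 mL/min
Patient B: CrCl = (140 − 79) × 114.5 / (72 × 3.3) × 0.85 = 6984.5 / 237.60 × 0.85 ≈ 25.0 mL/min
13.9 vs 25.0 mL/min → Patient B is higher.

Patient B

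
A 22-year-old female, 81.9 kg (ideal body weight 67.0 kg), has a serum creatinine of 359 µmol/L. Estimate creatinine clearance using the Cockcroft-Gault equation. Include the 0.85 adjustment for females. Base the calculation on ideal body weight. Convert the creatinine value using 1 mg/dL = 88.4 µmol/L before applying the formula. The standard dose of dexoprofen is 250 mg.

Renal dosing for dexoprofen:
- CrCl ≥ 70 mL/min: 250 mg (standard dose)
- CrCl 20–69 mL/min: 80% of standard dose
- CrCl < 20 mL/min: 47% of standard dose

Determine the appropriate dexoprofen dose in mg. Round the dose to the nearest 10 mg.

200 mg

SCr = 359 / 88.4 = 4.061 mg/dL
CrCl = (140 − 22) × 67 / (72 × 4.061) × 0.85 = 7906.0 / 292.39 × 0.85 ≈ 23.0 mL/min
CrCl ≈ 23 mL/min → bracket 20–69 mL/min.
80% of 250 mg = 200 mg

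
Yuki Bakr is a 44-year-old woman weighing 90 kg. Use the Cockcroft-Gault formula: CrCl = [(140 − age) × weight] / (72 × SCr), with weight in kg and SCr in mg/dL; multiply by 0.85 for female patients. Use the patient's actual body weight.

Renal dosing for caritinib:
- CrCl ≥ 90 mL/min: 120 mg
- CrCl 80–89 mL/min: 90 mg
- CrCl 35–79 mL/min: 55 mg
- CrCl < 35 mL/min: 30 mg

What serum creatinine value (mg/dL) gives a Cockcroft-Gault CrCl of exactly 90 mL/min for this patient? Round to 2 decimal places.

Standard dose requires CrCl ≥ 90 mL/min.
Set (140 − 44) × 90 × 0.85 / (72 × SCr) = 90
SCr = (140 − 44) × 90 × 0.85 / (72 × 90) = 1.133 mg/dL

1.13 mg/dL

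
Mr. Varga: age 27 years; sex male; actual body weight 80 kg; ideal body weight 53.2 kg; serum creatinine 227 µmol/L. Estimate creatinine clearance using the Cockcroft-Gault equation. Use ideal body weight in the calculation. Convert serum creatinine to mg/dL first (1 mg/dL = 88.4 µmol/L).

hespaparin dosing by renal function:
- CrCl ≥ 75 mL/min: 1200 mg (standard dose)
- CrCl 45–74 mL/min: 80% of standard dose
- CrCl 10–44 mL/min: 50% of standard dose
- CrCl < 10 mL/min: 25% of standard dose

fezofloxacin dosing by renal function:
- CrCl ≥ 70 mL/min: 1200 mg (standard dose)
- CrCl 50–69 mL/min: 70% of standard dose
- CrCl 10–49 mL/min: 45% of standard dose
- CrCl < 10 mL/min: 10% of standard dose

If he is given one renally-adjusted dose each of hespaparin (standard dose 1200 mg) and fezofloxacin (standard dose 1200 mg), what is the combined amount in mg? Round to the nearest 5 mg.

1140 mg

SCr = 227 / 88.4 = 2.568 mg/dL
CrCl = (140 − 27) × 53.2 / (72 × 2.568) = 6011.6 / 184.90 ≈ 32.5 mL/min
CrCl ≈ 33 mL/min.
hespaparin: 10–44 mL/min → 50% of 1200 mg = 600 mg.
fezofloxacin: 10–49 mL/min → 45% of 1200 mg = 540 mg.
Total = 600 + 540 = 1140 mg.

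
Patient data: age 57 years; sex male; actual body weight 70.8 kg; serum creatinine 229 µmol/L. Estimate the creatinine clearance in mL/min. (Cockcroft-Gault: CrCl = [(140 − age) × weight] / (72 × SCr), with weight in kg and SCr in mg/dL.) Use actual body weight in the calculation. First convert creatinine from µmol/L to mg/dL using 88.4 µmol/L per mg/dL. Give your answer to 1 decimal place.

31.5 mL/min

SCr = 229 / 88.4 = 2.59 mg/dL
CrCl = (140 − 57) × 70.8 / (72 × 2.59) = 5876.4 / 186.48 ≈ 31.5 mL/min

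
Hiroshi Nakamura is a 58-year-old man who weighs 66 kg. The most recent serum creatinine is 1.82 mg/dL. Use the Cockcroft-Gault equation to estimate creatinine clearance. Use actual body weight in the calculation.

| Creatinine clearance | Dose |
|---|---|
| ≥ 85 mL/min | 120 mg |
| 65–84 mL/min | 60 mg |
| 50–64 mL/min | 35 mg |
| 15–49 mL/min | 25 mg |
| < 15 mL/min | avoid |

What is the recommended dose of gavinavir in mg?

CrCl = (140 − 58) × 66 / (72 × 1.82) = 5412.0 / 131.04 ≈ 41.3 mL/min
CrCl ≈ 41 mL/min → bracket 15–49 mL/min.
Dose for this bracket: 25 mg.

25 mg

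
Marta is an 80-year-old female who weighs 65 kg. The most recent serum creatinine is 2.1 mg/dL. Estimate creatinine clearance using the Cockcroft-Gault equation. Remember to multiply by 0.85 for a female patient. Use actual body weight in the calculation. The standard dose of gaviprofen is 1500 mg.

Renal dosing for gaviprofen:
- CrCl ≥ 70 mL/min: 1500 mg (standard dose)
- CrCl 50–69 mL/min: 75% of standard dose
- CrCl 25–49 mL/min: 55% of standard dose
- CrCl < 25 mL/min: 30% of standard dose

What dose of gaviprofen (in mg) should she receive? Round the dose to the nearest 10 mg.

450 mg

CrCl = (140 − 80) × 65 / (72 × 2.1) × 0.85 = 3900.0 / 151.20 × 0.85 ≈ 21.9 mL/min
CrCl ≈ 22 mL/min → bracket < 25 mL/min.
30% of 1500 mg = 450 mg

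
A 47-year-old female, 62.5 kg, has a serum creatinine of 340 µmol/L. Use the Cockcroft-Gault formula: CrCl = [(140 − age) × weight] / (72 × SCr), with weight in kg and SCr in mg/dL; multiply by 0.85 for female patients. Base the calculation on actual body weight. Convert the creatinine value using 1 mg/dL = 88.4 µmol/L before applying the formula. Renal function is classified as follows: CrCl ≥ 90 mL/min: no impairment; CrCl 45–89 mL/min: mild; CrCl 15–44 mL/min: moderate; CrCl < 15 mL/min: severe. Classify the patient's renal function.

moderate

SCr = 340 / 88.4 = 3.846 mg/dL
CrCl = (140 − 47) × 62.5 / (72 × 3.846) × 0.85 = 5812.5 / 276.91 × 0.85 ≈ 17.8 mL/min
18 mL/min falls in the 'moderate' range.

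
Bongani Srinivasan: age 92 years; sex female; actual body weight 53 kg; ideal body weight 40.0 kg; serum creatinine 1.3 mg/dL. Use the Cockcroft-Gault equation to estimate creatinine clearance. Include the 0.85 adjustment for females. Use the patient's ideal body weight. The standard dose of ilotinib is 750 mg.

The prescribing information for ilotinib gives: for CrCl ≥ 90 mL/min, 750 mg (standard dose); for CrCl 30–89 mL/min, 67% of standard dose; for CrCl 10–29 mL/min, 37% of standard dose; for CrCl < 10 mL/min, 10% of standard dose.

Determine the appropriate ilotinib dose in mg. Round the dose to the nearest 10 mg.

CrCl = (140 − 92) × 40 / (72 × 1.3) × 0.85 = 1920.0 / 93.60 × 0.85 ≈ 17.4 mL/min
CrCl ≈ 17 mL/min → bracket 10–29 mL/min.
37% of 750 mg = 277.5 mg → 280 mg

280 mg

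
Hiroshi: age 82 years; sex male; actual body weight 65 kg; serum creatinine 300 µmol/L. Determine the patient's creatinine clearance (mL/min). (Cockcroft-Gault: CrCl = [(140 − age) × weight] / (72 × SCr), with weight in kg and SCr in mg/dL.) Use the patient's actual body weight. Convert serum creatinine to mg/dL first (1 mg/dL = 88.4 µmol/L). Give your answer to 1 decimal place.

15.4 mL/min

SCr = 300 / 88.4 = 3.394 mg/dL
CrCl = (140 − 82) × 65 / (72 × 3.394) = 3770.0 / 244.37 ≈ 15.4 mL/min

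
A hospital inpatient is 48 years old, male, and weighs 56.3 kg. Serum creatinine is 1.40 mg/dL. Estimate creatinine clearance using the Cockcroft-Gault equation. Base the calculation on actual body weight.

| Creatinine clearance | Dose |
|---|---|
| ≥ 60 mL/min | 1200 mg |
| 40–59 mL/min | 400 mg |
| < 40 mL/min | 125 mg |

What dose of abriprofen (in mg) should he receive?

400 mg

CrCl = (140 − 48) × 56.3 / (72 × 1.4) = 5179.6 / 100.80 ≈ 51.4 mL/min
CrCl ≈ 51 mL/min → bracket 40–59 mL/min.
Dose for this bracket: 400 mg.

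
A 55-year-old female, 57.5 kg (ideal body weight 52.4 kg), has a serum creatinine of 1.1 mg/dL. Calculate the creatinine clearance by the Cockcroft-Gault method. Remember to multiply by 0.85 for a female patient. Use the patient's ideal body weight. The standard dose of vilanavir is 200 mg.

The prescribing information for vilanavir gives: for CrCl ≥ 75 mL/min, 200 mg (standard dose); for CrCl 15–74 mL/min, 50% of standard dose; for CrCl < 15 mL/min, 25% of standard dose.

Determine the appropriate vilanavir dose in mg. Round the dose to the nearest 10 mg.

CrCl = (140 − 55) × 52.4 / (72 × 1.1) × 0.85 = 4454.0 / 79.20 × 0.85 ≈ 47.8 mL/min
CrCl ≈ 48 mL/min → bracket 15–74 mL/min.
50% of 200 mg = 100 mg

100 mg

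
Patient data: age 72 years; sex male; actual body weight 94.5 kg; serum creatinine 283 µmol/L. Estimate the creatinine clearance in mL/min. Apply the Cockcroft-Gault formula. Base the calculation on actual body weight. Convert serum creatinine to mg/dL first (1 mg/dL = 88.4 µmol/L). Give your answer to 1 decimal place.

SCr = 283 / 88.4 = 3.201 mg/dL
CrCl = (140 − 72) × 94.5 / (72 × 3.201) = 6426.0 / 230.47 ≈ 27.9 mL/min

27.9 mL/min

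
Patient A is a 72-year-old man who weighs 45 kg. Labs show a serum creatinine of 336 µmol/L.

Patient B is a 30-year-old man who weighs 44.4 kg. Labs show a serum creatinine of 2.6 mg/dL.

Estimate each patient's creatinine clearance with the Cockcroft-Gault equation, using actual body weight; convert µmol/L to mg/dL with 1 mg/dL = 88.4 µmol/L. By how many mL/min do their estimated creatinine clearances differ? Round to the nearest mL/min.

15 mL/min

Patient A: SCr = 336 / 88.4 = 3.801 mg/dL
Patient A: CrCl = (140 − 72) × 45 / (72 × 3.801) = 3060.0 / 273.67 ≈ 11.2 mL/min
Patient B: CrCl = (140 − 30) × 44.4 / (72 × 2.6) = 4884.0 / 187.20 ≈ 26.1 mL/min
|11.2 − 26.1| = 14.9 mL/min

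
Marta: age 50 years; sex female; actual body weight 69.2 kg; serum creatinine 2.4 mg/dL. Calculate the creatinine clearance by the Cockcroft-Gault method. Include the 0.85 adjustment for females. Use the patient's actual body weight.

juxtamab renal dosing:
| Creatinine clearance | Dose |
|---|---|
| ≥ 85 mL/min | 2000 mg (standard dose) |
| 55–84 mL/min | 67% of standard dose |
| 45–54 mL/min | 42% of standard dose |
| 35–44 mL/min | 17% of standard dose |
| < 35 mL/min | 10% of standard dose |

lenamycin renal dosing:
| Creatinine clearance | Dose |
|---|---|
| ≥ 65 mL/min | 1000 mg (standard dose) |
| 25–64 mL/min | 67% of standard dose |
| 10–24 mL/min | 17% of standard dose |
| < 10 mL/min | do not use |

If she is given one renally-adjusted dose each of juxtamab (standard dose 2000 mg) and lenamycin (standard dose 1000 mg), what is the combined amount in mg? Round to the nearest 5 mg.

CrCl = (140 − 50) × 69.2 / (72 × 2.4) × 0.85 = 6228.0 / 172.80 × 0.85 ≈ 30.6 mL/min
CrCl ≈ 31 mL/min.
juxtamab: < 35 mL/min → 10% of 2000 mg = 200 mg.
lenamycin: 25–64 mL/min → 67% of 1000 mg = 670 mg.
Total = 200 + 670 = 870 mg.

870 mg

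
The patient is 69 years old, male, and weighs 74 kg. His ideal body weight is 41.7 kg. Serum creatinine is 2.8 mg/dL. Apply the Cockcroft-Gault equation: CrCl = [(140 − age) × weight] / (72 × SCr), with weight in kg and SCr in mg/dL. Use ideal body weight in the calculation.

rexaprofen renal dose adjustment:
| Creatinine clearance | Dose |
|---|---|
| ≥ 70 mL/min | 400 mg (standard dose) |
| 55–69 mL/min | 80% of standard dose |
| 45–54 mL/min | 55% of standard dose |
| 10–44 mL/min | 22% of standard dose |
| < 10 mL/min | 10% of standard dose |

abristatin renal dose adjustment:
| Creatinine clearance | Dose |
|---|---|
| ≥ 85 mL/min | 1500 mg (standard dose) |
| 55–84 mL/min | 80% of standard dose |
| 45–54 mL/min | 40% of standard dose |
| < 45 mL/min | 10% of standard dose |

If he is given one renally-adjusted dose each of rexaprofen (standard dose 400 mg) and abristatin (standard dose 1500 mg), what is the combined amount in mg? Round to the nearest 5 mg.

240 mg

CrCl = (140 − 69) × 41.7 / (72 × 2.8) = 2960.7 / 201.60 ≈ 14.7 mL/min
CrCl ≈ 15 mL/min.
rexaprofen: 10–44 mL/min → 22% of 400 mg = 88 mg.
abristatin: < 45 mL/min → 10% of 1500 mg = 150 mg.
Total = 88 + 150 = 238 mg.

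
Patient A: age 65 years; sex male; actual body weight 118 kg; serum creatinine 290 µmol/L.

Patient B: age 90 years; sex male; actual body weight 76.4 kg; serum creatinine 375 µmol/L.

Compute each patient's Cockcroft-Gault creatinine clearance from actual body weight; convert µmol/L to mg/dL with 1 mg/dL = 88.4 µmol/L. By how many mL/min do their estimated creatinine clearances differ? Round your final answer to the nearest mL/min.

Patient A: SCr = 290 / 88.4 = 3.281 mg/dL
Patient A: CrCl = (140 − 65) × 118 / (72 × 3.281) = 8850.0 / 236.23 ≈ 37.5 mL/min
Patient B: SCr = 375 / 88.4 = 4.242 mg/dL
Patient B: CrCl = (140 − 90) × 76.4 / (72 × 4.242) = 3820.0 / 305.42 ≈ 12.5 mL/min
|37.5 − 12.5| = 25.0 mL/min

25 mL/min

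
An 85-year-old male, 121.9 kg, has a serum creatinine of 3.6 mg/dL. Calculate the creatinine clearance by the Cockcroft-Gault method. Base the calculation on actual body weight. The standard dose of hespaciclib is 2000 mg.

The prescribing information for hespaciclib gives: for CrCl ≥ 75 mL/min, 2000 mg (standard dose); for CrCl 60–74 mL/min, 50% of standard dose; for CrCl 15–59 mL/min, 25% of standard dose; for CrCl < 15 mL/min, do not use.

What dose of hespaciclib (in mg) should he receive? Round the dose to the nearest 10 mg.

CrCl = (140 − 85) × 121.9 / (72 × 3.6) = 6704.5 / 259.20 ≈ 25.9 mL/min
CrCl ≈ 26 mL/min → bracket 15–59 mL/min.
25% of 2000 mg = 500 mg

500 mg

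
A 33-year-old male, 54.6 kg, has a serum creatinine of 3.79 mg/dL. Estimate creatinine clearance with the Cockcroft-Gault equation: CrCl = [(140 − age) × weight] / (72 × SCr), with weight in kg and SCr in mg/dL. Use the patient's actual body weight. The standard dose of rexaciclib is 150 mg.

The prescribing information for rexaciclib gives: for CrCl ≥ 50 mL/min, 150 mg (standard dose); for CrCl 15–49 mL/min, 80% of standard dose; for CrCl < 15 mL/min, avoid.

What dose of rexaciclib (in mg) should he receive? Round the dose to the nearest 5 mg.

CrCl = (140 − 33) × 54.6 / (72 × 3.79) = 5842.2 / 272.88 ≈ 21.4 mL/min
CrCl ≈ 21 mL/min → bracket 15–49 mL/min.
80% of 150 mg = 120 mg

120 mg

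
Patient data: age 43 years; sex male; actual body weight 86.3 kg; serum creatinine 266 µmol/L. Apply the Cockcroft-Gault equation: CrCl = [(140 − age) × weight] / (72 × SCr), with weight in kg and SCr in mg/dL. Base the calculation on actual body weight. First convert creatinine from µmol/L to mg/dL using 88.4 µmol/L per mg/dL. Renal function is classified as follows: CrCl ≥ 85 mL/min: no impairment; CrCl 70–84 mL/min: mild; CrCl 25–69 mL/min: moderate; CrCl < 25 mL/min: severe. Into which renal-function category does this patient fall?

SCr = 266 / 88.4 = 3.009 mg/dL
CrCl = (140 − 43) × 86.3 / (72 × 3.009) = 8371.1 / 216.65 ≈ 38.6 mL/min
39 mL/min falls in the 'moderate' range.

moderate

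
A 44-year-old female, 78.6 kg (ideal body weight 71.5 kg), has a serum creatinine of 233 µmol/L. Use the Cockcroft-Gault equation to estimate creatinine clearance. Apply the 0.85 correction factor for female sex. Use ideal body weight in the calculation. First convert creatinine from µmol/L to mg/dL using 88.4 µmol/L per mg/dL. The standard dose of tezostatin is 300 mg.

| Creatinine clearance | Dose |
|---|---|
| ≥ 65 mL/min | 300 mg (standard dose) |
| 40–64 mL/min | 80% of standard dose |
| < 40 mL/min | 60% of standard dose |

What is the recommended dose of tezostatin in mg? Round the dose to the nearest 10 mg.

SCr = 233 / 88.4 = 2.636 mg/dL
CrCl = (140 − 44) × 71.5 / (72 × 2.636) × 0.85 = 6864.0 / 189.79 × 0.85 ≈ 30.7 mL/min
CrCl ≈ 31 mL/min → bracket < 40 mL/min.
60% of 300 mg = 180 mg

180 mg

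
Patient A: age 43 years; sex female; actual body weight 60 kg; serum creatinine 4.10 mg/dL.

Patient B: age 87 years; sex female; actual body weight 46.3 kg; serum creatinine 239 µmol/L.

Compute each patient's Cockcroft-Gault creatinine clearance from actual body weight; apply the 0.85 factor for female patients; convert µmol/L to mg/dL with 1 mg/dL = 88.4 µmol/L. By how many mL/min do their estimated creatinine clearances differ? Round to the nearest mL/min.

Patient A: CrCl = (140 − 43) × 60 / (72 × 4.1) × 0.85 = 5820.0 / 295.20 × 0.85 ≈ 16.8 mL/min
Patient B: SCr = 239 / 88.4 = 2.704 mg/dL
Patient B: CrCl = (140 − 87) × 46.3 / (72 × 2.704) × 0.85 = 2453.9 / 194.69 × 0.85 ≈ 10.7 mL/min
|16.8 − 10.7| = 6.1 mL/min

6 mL/min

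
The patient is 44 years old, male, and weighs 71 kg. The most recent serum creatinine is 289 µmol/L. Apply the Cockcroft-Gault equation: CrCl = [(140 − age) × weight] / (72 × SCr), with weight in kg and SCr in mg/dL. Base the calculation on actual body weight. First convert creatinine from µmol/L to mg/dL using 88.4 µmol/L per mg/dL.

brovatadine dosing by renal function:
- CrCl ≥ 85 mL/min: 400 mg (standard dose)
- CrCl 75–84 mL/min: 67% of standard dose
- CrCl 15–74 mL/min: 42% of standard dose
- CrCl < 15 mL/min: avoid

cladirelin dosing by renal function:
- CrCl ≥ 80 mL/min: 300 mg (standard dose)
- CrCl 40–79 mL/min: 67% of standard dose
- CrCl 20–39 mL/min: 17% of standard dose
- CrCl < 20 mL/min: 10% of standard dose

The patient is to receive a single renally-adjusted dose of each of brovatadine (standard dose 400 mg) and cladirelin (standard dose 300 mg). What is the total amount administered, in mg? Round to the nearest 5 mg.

SCr = 289 / 88.4 = 3.269 mg/dL
CrCl = (140 − 44) × 71 / (72 × 3.269) = 6816.0 / 235.37 ≈ 29.0 mL/min
CrCl ≈ 29 mL/min.
brovatadine: 15–74 mL/min → 42% of 400 mg = 168 mg.
cladirelin: 20–39 mL/min → 17% of 300 mg = 51 mg.
Total = 168 + 51 = 219 mg.

220 mg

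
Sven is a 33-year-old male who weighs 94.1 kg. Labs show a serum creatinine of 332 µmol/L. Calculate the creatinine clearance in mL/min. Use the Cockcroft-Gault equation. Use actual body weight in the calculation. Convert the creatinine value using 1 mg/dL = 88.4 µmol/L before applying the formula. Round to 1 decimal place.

37.2 mL/min

SCr = 332 / 88.4 = 3.756 mg/dL
CrCl = (140 − 33) × 94.1 / (72 × 3.756) = 10068.7 / 270.43 ≈ 37.2 mL/min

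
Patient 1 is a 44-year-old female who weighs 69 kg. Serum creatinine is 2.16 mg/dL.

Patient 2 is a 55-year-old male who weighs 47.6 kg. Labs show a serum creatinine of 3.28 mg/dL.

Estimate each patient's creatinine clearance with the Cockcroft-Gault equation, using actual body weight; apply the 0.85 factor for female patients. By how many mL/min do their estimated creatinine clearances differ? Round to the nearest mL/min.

Patient 1: CrCl = (140 − 44) × 69 / (72 × 2.16) × 0.85 = 6624.0 / 155.52 × 0.85 ≈ 36.2 mL/min
Patient 2: CrCl = (140 − 55) × 47.6 / (72 × 3.28) = 4046.0 / 236.16 ≈ 17.1 mL/min
|36.2 − 17.1| = 19.1 mL/min

19 mL/min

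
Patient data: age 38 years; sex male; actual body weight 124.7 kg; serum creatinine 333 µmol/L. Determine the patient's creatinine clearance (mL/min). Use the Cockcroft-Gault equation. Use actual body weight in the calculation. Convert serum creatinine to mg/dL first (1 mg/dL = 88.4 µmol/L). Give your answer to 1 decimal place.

46.9 mL/min

SCr = 333 / 88.4 = 3.767 mg/dL
CrCl = (140 − 38) × 124.7 / (72 × 3.767) = 12719.4 / 271.22 ≈ 46.9 mL/min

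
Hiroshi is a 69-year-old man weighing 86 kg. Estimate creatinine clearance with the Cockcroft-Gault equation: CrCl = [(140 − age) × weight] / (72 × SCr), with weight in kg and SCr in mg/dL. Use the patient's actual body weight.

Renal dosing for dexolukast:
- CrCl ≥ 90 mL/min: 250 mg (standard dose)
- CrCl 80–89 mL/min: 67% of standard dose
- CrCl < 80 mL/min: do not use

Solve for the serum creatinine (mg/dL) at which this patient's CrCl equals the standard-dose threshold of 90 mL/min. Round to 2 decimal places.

Standard dose requires CrCl ≥ 90 mL/min.
Set (140 − 69) × 86 / (72 × SCr) = 90
SCr = (140 − 69) × 86 / (72 × 90) = 0.942 mg/dL

0.94 mg/dL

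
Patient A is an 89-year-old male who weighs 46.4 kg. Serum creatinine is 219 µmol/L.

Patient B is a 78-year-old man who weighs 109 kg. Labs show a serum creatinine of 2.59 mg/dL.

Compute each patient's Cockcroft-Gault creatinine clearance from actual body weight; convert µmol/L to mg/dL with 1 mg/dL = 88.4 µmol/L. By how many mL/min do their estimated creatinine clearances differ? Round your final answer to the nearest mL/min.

23 mL/min

Patient A: SCr = 219 / 88.4 = 2.477 mg/dL
Patient A: CrCl = (140 − 89) × 46.4 / (72 × 2.477) = 2366.4 / 178.34 ≈ 13.3 mL/min
Patient B: CrCl = (140 − 78) × 109 / (72 × 2.59) = 6758.0 / 186.48 ≈ 36.2 mL/min
|13.3 − 36.2| = 22.9 mL/min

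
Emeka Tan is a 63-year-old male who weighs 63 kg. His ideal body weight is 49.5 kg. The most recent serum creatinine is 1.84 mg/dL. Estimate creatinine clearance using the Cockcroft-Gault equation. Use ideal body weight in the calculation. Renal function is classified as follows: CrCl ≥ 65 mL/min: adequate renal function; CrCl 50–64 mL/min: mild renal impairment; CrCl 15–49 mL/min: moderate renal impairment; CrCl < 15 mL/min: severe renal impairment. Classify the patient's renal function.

CrCl = (140 − 63) × 49.5 / (72 × 1.84) = 3811.5 / 132.48 ≈ 28.8 mL/min
29 mL/min falls in the 'moderate renal impairment' range.

moderate renal impairment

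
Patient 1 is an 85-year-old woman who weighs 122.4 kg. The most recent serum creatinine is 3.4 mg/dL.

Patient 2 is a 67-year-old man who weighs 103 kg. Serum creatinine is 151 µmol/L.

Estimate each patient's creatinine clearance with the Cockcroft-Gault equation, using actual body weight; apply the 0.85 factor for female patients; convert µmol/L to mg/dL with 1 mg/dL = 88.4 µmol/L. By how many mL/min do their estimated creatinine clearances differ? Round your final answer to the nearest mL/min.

38 mL/min

Patient 1: CrCl = (140 − 85) × 122.4 / (72 × 3.4) × 0.85 = 6732.0 / 244.80 × 0.85 ≈ 23.4 mL/min
Patient 2: SCr = 151 / 88.4 = 1.708 mg/dL
Patient 2: CrCl = (140 − 67) × 103 / (72 × 1.708) = 7519.0 / 122.98 ≈ 61.1 mL/min
|23.4 − 61.1| = 37.7 mL/min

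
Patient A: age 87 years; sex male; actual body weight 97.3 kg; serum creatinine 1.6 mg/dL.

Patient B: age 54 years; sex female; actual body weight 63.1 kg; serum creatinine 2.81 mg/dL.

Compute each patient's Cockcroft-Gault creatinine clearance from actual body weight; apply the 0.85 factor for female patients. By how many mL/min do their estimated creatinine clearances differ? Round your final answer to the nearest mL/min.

Patient A: CrCl = (140 − 87) × 97.3 / (72 × 1.6) = 5156.9 / 115.20 ≈ 44.8 mL/min
Patient B: CrCl = (140 − 54) × 63.1 / (72 × 2.81) × 0.85 = 5426.6 / 202.32 × 0.85 ≈ 22.8 mL/min
|44.8 − 22.8| = 22.0 mL/min

22 mL/min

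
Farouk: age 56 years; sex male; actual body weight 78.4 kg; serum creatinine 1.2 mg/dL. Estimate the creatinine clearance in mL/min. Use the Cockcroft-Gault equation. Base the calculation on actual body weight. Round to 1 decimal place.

76.2 mL/min

CrCl = (140 − 56) × 78.4 / (72 × 1.2) = 6585.6 / 86.40 ≈ 76.2 mL/min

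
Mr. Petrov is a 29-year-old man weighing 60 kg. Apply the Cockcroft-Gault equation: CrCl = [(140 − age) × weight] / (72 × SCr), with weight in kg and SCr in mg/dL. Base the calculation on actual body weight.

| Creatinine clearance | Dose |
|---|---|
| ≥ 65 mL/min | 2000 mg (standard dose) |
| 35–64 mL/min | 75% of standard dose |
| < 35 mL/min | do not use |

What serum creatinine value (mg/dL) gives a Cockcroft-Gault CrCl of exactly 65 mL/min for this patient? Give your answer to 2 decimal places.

Standard dose requires CrCl ≥ 65 mL/min.
Set (140 − 29) × 60 / (72 × SCr) = 65
SCr = (140 − 29) × 60 / (72 × 65) = 1.423 mg/dL

1.42 mg/dL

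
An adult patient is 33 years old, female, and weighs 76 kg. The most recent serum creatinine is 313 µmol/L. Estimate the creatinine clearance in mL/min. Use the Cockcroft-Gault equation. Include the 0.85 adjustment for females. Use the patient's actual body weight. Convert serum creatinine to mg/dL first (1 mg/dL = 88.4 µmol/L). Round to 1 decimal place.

27.1 mL/min

SCr = 313 / 88.4 = 3.541 mg/dL
CrCl = (140 − 33) × 76 / (72 × 3.541) × 0.85 = 8132.0 / 254.95 × 0.85 ≈ 27.1 mL/min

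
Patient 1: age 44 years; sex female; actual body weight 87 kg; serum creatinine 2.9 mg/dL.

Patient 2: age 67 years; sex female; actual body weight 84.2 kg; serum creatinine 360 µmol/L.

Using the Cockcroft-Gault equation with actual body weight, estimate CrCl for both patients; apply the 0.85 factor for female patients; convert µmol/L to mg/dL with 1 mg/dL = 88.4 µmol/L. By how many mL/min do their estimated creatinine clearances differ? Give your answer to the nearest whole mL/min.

16 mL/min

Patient 1: CrCl = (140 − 44) × 87 / (72 × 2.9) × 0.85 = 8352.0 / 208.80 × 0.85 ≈ 34.0 mL/min
Patient 2: SCr = 360 / 88.4 = 4.072 mg/dL
Patient 2: CrCl = (140 − 67) × 84.2 / (72 × 4.072) × 0.85 = 6146.6 / 293.18 × 0.85 ≈ 17.8 mL/min
|34.0 − 17.8| = 16.2 mL/min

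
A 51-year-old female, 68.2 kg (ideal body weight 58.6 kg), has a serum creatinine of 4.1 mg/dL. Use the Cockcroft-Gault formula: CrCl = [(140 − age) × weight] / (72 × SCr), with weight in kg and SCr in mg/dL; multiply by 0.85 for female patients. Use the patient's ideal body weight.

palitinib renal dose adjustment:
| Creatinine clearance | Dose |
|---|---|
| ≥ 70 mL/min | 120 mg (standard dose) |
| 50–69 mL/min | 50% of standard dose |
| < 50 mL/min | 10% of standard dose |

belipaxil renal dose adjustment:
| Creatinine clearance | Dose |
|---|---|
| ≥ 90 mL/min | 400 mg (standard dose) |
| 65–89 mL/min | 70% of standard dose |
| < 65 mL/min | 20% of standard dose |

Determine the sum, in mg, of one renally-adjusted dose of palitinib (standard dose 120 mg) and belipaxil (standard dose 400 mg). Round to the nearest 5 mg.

CrCl = (140 − 51) × 58.6 / (72 × 4.1) × 0.85 = 5215.4 / 295.20 × 0.85 ≈ 15.0 mL/min
CrCl ≈ 15 mL/min.
palitinib: < 50 mL/min → 10% of 120 mg = 12 mg.
belipaxil: < 65 mL/min → 20% of 400 mg = 80 mg.
Total = 12 + 80 = 92 mg.

90 mg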